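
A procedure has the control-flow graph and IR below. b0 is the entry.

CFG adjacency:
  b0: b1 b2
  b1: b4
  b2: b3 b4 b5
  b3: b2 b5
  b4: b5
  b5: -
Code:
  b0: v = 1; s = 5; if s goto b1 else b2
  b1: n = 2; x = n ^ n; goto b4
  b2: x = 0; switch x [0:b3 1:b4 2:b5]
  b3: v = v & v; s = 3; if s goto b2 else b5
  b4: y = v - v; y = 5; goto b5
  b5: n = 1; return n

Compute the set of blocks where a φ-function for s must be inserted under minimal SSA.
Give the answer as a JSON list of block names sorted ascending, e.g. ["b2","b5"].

Answer: ["b2", "b4", "b5"]

Working:
idom tree: b1←b0 b2←b0 b3←b2 b4←b0 b5←b0
Join-block Dom:
  b2: preds {b0,b3}: {b0} ∩ {b0,b2,b3} = {b0}; idom=b0
  b4: preds {b1,b2}: {b0,b1} ∩ {b0,b2} = {b0}; idom=b0
  b5: preds {b2,b3,b4}: {b0,b2} ∩ {b0,b2,b3} ∩ {b0,b4} = {b0}; idom=b0

DF walk-up:
  b2←b0: walk · to b0
  b2←b3: walk b3→b2 to b0
  b4←b1: walk b1 to b0
  b4←b2: walk b2 to b0
  b5←b2: walk b2 to b0
  b5←b3: walk b3→b2 to b0
  b5←b4: walk b4 to b0
  b0: DF=∅
  b1: DF={b4}
  b2: DF={b2,b4,b5}
  b3: DF={b2,b5}
  b4: DF={b5}
  b5: DF=∅

φ for s: defs {b0,b3}
  DF⁺ = {b2,b4,b5}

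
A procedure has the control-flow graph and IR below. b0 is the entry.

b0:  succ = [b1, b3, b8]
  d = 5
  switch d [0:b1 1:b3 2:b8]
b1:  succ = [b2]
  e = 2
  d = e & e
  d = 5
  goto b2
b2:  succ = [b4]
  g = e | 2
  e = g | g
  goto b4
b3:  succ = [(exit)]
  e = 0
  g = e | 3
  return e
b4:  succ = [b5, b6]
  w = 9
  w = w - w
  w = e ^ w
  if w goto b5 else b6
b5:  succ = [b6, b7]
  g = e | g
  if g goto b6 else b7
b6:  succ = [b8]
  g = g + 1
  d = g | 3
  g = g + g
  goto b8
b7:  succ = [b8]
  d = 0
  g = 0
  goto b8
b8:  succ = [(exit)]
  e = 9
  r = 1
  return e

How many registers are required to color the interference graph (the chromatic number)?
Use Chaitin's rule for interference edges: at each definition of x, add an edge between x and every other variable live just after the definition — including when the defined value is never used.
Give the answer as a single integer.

Block summaries:
  b0 def {d} use ∅
  b1 def {d,e} use ∅
  b2 def {e,g} use {e}
  b3 def {e,g} use ∅
  b4 def {w} use {e}
  b5 def {g} use {e,g}
  b6 def {d,g} use {g}
  b7 def {d,g} use ∅
  b8 def {e,r} use ∅

Liveness:
  b0 li=∅ lo=∅
  b1 li=∅ lo={e}
  b2 li={e} lo={e,g}
  b3 li=∅ lo=∅
  b4 li={e,g} lo={e,g}
  b5 li={e,g} lo={g}
  b6 li={g} lo=∅
  b7 li=∅ lo=∅
  b8 li=∅ lo=∅

Interfere edges:
  d: {e,g}
  e: {d,g,r,w}
  g: {d,e,w}
  r: {e}
  w: {e,g}

Colouring:
  clique {d,e,g} ⇒ need ≥ 3
  3-colouring: c0={e}  c1={g,r}  c2={d,w}
  χ = 3

Answer: 3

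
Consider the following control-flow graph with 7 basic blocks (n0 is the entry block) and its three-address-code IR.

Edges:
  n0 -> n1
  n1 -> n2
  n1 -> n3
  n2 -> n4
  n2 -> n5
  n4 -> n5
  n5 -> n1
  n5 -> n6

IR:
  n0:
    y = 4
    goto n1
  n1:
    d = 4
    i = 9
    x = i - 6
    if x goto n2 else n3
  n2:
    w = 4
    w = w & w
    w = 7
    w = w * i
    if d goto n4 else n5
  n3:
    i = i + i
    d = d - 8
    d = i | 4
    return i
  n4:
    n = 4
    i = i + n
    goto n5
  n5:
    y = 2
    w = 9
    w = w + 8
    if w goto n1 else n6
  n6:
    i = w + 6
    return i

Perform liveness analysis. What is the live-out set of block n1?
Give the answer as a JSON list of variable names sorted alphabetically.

Block summaries:
  n0: def={y} ue=∅
  n1: def={d,i,x} ue=∅
  n2: def={w} ue={d,i}
  n3: def={d,i} ue={d,i}
  n4: def={i,n} ue={i}
  n5: def={w,y} ue=∅
  n6: def={i} ue={w}

Liveness:
  n0: in=∅ out=∅
  n1: in=∅ out={d,i}
  n2: in={d,i} out={i}
  n3: in={d,i} out=∅
  n4: in={i} out=∅
  n5: in=∅ out={w}
  n6: in={w} out=∅

live-out(n1) = ["d", "i"]

Answer: ["d", "i"]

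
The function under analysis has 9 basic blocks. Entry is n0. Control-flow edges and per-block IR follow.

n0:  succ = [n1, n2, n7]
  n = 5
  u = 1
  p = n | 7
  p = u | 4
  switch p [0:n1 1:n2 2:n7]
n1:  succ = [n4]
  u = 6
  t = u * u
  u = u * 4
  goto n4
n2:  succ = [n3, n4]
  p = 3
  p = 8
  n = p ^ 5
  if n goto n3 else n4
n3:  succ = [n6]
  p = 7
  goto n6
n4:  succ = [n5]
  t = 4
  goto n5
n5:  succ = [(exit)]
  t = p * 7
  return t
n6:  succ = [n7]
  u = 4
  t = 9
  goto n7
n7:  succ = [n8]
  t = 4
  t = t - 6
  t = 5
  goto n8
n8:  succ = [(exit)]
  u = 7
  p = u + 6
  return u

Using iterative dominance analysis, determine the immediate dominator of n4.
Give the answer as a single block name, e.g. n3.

idom tree: n1←n0 n2←n0 n3←n2 n4←n0 n5←n4 n6←n3 n7←n0 n8←n7
Dom∩ at merges:
  n4: preds {n1,n2}: {n0,n1} ∩ {n0,n2} = {n0}; idom=n0
  n7: preds {n0,n6}: {n0} ∩ {n0,n2,n3,n6} = {n0}; idom=n0

idom(n4) = n0

Answer: n0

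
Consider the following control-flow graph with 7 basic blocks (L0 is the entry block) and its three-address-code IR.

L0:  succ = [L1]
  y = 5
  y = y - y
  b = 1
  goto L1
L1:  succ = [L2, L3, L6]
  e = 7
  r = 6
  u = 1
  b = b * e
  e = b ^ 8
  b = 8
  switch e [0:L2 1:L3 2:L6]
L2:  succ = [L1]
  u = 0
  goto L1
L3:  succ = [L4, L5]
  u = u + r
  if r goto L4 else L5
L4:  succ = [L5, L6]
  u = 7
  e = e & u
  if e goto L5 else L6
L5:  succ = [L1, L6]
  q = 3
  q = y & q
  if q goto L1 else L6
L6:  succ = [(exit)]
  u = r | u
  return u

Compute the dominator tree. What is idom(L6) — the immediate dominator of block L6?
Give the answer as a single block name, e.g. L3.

Answer: L1

Working:
idom tree: L1←L0 L2←L1 L3←L1 L4←L3 L5←L3 L6←L1
Dom∩ at merges:
  L1: preds {L0,L2,L5}: {L0} ∩ {L0,L1,L2} ∩ {L0,L1,L3,L5} = {L0}; idom=L0
  L5: preds {L3,L4}: {L0,L1,L3} ∩ {L0,L1,L3,L4} = {L0,L1,L3}; idom=L3
  L6: preds {L1,L4,L5}: {L0,L1} ∩ {L0,L1,L3,L4} ∩ {L0,L1,L3,L5} = {L0,L1}; idom=L1

idom(L6) = L1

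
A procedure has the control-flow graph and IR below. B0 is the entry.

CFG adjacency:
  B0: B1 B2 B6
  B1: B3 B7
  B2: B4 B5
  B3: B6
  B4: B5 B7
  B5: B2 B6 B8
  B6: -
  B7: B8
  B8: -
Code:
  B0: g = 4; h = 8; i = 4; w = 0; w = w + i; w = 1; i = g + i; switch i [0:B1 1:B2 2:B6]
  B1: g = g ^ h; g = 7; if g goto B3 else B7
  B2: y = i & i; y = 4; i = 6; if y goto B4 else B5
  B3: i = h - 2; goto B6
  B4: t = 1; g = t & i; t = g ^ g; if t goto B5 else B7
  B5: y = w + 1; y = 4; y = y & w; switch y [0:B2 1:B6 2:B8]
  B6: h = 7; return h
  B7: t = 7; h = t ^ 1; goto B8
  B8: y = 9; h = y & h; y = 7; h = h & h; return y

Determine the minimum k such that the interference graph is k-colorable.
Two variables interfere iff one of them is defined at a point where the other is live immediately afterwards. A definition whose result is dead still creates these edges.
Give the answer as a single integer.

def/use:
  B0: {g,h,i,w} / ∅
  B1: {g} / {g,h}
  B2: {i,y} / {i}
  B3: {i} / {h}
  B4: {g,t} / {i}
  B5: {y} / {w}
  B6: {h} / ∅
  B7: {h,t} / ∅
  B8: {h,y} / {h}

Live sets:
  B0: in=∅ out={g,h,i,w}
  B1: in={g,h} out={h}
  B2: in={h,i,w} out={h,i,w}
  B3: in={h} out=∅
  B4: in={h,i,w} out={h,i,w}
  B5: in={h,i,w} out={h,i,w}
  B6: in=∅ out=∅
  B7: in=∅ out={h}
  B8: in={h} out=∅

Conflict graph:
  g — {h,i,w}
  h — {g,i,t,w,y}
  i — {g,h,t,w,y}
  t — {h,i,w}
  w — {g,h,i,t,y}
  y — {h,i,w}

Colouring:
  lower bound: {g,h,i,w} mutually conflict ⇒ χ ≥ 4
  4-colouring: c0={h}  c1={i}  c2={w}  c3={g,t,y}
  χ = 4

Answer: 4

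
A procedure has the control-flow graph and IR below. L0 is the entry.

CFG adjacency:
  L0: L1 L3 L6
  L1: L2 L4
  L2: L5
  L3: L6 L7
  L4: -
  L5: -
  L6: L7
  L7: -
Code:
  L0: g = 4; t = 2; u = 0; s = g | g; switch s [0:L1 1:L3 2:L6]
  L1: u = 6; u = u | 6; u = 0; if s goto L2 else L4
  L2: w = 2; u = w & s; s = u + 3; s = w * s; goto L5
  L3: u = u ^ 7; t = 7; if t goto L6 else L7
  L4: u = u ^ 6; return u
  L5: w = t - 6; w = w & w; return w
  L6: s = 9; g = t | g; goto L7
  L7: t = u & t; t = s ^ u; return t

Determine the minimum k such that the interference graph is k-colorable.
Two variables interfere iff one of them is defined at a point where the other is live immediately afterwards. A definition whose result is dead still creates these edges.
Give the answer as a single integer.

Answer: 4

Analysis:
def/use:
  L0 def {g,s,t,u} use ∅
  L1 def {u} use {s}
  L2 def {s,u,w} use {s}
  L3 def {t,u} use {u}
  L4 def {u} use {u}
  L5 def {w} use {t}
  L6 def {g,s} use {g,t}
  L7 def {t} use {s,t,u}

Backward fixpoint:
  live L0: ∅→{g,s,t,u}
  live L1: {s,t}→{s,t,u}
  live L2: {s,t}→{t}
  live L3: {g,s,u}→{g,s,t,u}
  live L4: {u}→∅
  live L5: {t}→∅
  live L6: {g,t,u}→{s,t,u}
  live L7: {s,t,u}→∅

Interfere edges:
  g: {s,t,u}
  s: {g,t,u,w}
  t: {g,s,u,w}
  u: {g,s,t,w}
  w: {s,t,u}

Chromatic number:
  lower bound: {g,s,t,u} mutually conflict ⇒ χ ≥ 4
  4-colouring: r0={s}  r1={t}  r2={u}  r3={g,w}
  χ = 4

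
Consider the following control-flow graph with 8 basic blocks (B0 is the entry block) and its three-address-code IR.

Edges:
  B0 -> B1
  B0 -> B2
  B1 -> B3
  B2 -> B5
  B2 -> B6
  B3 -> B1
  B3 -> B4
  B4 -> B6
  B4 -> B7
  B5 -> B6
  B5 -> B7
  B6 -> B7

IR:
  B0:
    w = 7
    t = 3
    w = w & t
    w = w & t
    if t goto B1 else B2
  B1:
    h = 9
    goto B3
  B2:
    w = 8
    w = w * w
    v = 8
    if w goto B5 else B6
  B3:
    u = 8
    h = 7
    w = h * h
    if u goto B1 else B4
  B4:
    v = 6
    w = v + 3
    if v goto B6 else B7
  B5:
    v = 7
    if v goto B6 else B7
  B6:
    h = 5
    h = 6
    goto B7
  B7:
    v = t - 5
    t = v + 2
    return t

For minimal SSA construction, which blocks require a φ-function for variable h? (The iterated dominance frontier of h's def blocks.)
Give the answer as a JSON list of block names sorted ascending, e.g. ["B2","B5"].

idom tree: B1←B0 B2←B0 B3←B1 B4←B3 B5←B2 B6←B0 B7←B0
Dom at joins:
  B1: preds {B0,B3}: {B0} ∩ {B0,B1,B3} = {B0}; idom=B0
  B6: preds {B2,B4,B5}: {B0,B2} ∩ {B0,B1,B3,B4} ∩ {B0,B2,B5} = {B0}; idom=B0
  B7: preds {B4,B5,B6}: {B0,B1,B3,B4} ∩ {B0,B2,B5} ∩ {B0,B6} = {B0}; idom=B0

Frontier:
  join B1 pred B0: · stop@B0
  join B1 pred B3: B3→B1 stop@B0
  join B6 pred B2: B2 stop@B0
  join B6 pred B4: B4→B3→B1 stop@B0
  join B6 pred B5: B5→B2 stop@B0
  join B7 pred B4: B4→B3→B1 stop@B0
  join B7 pred B5: B5→B2 stop@B0
  join B7 pred B6: B6 stop@B0
  B0: DF=∅
  B1: DF={B1,B6,B7}
  B2: DF={B6,B7}
  B3: DF={B1,B6,B7}
  B4: DF={B6,B7}
  B5: DF={B6,B7}
  B6: DF={B7}
  B7: DF=∅

φ for h: defs {B1,B3,B6}
  DF⁺ = {B1,B6,B7}

Answer: ["B1", "B6", "B7"]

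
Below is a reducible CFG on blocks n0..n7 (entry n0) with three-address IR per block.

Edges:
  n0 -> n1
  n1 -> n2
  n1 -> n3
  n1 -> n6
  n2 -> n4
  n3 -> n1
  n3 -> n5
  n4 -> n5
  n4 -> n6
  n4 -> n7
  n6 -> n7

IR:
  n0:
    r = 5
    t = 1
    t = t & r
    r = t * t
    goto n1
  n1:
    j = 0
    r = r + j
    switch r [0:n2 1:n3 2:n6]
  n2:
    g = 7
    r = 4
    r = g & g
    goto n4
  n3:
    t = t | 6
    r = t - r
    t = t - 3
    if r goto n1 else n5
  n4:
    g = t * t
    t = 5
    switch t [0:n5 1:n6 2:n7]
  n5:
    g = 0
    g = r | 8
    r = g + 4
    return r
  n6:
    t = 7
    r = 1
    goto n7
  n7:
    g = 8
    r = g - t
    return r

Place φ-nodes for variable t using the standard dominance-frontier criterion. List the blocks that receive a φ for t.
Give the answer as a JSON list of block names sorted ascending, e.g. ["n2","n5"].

idom tree: n1←n0 n2←n1 n3←n1 n4←n2 n5←n1 n6←n1 n7←n1
Dom∩ at merges:
  n1: preds {n0,n3}: {n0} ∩ {n0,n1,n3} = {n0}; idom=n0
  n5: preds {n3,n4}: {n0,n1,n3} ∩ {n0,n1,n2,n4} = {n0,n1}; idom=n1
  n6: preds {n1,n4}: {n0,n1} ∩ {n0,n1,n2,n4} = {n0,n1}; idom=n1
  n7: preds {n4,n6}: {n0,n1,n2,n4} ∩ {n0,n1,n6} = {n0,n1}; idom=n1

Frontier:
  join n1 pred n0: · stop@n0
  join n1 pred n3: n3→n1 stop@n0
  join n5 pred n3: n3 stop@n1
  join n5 pred n4: n4→n2 stop@n1
  join n6 pred n1: · stop@n1
  join n6 pred n4: n4→n2 stop@n1
  join n7 pred n4: n4→n2 stop@n1
  join n7 pred n6: n6 stop@n1
  n0 → ∅
  n1 → {n1}
  n2 → {n5,n6,n7}
  n3 → {n1,n5}
  n4 → {n5,n6,n7}
  n5 → ∅
  n6 → {n7}
  n7 → ∅

φ for t: defs {n0,n3,n4,n6}
  DF⁺ = {n1,n5,n6,n7}

Answer: ["n1", "n5", "n6", "n7"]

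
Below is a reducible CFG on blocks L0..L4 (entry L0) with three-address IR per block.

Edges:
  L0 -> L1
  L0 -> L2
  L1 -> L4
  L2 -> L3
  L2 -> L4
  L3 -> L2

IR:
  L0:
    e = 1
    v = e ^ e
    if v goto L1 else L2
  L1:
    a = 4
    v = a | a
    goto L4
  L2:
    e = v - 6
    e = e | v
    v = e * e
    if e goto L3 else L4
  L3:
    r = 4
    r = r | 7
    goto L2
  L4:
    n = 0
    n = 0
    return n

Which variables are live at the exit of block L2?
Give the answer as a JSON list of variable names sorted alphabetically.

Answer: ["v"]

Derivation:
Block summaries:
  L0 def {e,v} use ∅
  L1 def {a,v} use ∅
  L2 def {e,v} use {v}
  L3 def {r} use ∅
  L4 def {n} use ∅

Liveness:
  live L0: ∅→{v}
  live L1: ∅→∅
  live L2: {v}→{v}
  live L3: {v}→{v}
  live L4: ∅→∅

live-out(L2) = ["v"]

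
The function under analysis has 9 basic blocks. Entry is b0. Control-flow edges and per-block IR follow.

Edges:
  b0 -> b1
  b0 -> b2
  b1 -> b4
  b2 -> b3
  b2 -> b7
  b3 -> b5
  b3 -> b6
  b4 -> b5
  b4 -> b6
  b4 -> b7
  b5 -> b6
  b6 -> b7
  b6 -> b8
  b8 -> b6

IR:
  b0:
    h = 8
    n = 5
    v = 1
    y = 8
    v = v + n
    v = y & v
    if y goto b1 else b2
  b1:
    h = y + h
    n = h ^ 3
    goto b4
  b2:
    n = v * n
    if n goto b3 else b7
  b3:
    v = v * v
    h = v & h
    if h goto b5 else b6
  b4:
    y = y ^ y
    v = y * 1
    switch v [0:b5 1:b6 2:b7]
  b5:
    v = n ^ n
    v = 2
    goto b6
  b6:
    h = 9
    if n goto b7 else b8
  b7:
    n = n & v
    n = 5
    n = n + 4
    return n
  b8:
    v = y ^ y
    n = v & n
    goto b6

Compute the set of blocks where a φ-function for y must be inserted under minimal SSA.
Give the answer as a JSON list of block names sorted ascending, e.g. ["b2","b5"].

idom tree: b1←b0 b2←b0 b3←b2 b4←b1 b5←b0 b6←b0 b7←b0 b8←b6
Join-block Dom:
  b5: preds {b3,b4}: {b0,b2,b3} ∩ {b0,b1,b4} = {b0}; idom=b0
  b6: preds {b3,b4,b5,b8}: {b0,b2,b3} ∩ {b0,b1,b4} ∩ {b0,b5} ∩ {b0,b6,b8} = {b0}; idom=b0
  b7: preds {b2,b4,b6}: {b0,b2} ∩ {b0,b1,b4} ∩ {b0,b6} = {b0}; idom=b0

Frontier:
  b5←b3: walk b3→b2 to b0
  b5←b4: walk b4→b1 to b0
  b6←b3: walk b3→b2 to b0
  b6←b4: walk b4→b1 to b0
  b6←b5: walk b5 to b0
  b6←b8: walk b8→b6 to b0
  b7←b2: walk b2 to b0
  b7←b4: walk b4→b1 to b0
  b7←b6: walk b6 to b0
  b0 → ∅
  b1 → {b5,b6,b7}
  b2 → {b5,b6,b7}
  b3 → {b5,b6}
  b4 → {b5,b6,b7}
  b5 → {b6}
  b6 → {b6,b7}
  b7 → ∅
  b8 → {b6}

φ for y: defs {b0,b4}
  DF⁺ = {b5,b6,b7}

Answer: ["b5", "b6", "b7"]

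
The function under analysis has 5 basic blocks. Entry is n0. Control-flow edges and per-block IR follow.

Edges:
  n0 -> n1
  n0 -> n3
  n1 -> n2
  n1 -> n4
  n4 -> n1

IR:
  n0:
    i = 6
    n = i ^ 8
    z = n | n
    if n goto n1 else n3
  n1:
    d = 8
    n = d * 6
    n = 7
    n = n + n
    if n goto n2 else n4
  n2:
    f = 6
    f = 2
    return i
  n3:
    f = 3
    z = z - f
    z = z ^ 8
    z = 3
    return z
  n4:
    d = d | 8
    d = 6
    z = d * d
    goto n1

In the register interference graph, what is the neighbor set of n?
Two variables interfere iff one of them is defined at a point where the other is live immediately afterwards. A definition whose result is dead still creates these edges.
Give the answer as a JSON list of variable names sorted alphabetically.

def/use:
  n0 def {i,n,z} use ∅
  n1 def {d,n} use ∅
  n2 def {f} use {i}
  n3 def {f,z} use {z}
  n4 def {d,z} use {d}

Live sets:
  n0 li=∅ lo={i,z}
  n1 li={i} lo={d,i}
  n2 li={i} lo=∅
  n3 li={z} lo=∅
  n4 li={d,i} lo={i}

Interfere edges:
  d↔{i,n}
  f↔{i,z}
  i↔{d,f,n,z}
  n↔{d,i,z}
  z↔{f,i,n}

N(n) = ["d", "i", "z"]

Answer: ["d", "i", "z"]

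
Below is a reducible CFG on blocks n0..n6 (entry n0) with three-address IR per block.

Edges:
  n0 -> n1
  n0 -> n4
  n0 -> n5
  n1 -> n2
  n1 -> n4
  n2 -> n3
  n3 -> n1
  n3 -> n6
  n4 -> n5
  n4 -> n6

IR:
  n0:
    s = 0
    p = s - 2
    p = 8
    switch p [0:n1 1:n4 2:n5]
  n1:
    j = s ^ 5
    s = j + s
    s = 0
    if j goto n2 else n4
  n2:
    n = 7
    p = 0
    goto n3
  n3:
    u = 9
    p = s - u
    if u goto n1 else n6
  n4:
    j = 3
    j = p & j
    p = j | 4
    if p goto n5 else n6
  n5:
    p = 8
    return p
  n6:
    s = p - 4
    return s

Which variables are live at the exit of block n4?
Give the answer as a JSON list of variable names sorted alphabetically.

def/use:
  n0: def={p,s} ue=∅
  n1: def={j,s} ue={s}
  n2: def={n,p} ue=∅
  n3: def={p,u} ue={s}
  n4: def={j,p} ue={p}
  n5: def={p} ue=∅
  n6: def={s} ue={p}

Liveness:
  n0 li=∅ lo={p,s}
  n1 li={p,s} lo={p,s}
  n2 li={s} lo={s}
  n3 li={s} lo={p,s}
  n4 li={p} lo={p}
  n5 li=∅ lo=∅
  n6 li={p} lo=∅

live-out(n4) = ["p"]

Answer: ["p"]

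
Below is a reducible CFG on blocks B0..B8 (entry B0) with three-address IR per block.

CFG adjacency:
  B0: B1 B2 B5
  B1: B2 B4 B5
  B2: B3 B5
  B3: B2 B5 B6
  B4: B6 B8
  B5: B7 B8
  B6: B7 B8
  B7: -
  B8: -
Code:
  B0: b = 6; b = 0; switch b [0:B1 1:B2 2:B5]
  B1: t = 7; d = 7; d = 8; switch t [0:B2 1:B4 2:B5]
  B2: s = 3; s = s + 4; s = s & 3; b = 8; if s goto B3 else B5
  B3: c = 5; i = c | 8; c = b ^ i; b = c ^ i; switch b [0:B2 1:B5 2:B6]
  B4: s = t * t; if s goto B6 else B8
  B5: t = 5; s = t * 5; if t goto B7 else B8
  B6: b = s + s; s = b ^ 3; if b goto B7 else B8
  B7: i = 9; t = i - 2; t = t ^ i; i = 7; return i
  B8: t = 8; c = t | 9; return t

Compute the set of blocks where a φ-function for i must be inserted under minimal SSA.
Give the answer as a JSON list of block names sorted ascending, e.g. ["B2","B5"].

Answer: ["B2", "B5", "B6", "B7", "B8"]

Derivation:
idom tree: B1←B0 B2←B0 B3←B2 B4←B1 B5←B0 B6←B0 B7←B0 B8←B0
Join-block Dom:
  B2: preds {B0,B1,B3}: {B0} ∩ {B0,B1} ∩ {B0,B2,B3} = {B0}; idom=B0
  B5: preds {B0,B1,B2,B3}: {B0} ∩ {B0,B1} ∩ {B0,B2} ∩ {B0,B2,B3} = {B0}; idom=B0
  B6: preds {B3,B4}: {B0,B2,B3} ∩ {B0,B1,B4} = {B0}; idom=B0
  B7: preds {B5,B6}: {B0,B5} ∩ {B0,B6} = {B0}; idom=B0
  B8: preds {B4,B5,B6}: {B0,B1,B4} ∩ {B0,B5} ∩ {B0,B6} = {B0}; idom=B0

DF derivation:
  B2←B0: walk · to B0
  B2←B1: walk B1 to B0
  B2←B3: walk B3→B2 to B0
  B5←B0: walk · to B0
  B5←B1: walk B1 to B0
  B5←B2: walk B2 to B0
  B5←B3: walk B3→B2 to B0
  B6←B3: walk B3→B2 to B0
  B6←B4: walk B4→B1 to B0
  B7←B5: walk B5 to B0
  B7←B6: walk B6 to B0
  B8←B4: walk B4→B1 to B0
  B8←B5: walk B5 to B0
  B8←B6: walk B6 to B0
  DF(B0)=∅
  DF(B1)={B2,B5,B6,B8}
  DF(B2)={B2,B5,B6}
  DF(B3)={B2,B5,B6}
  DF(B4)={B6,B8}
  DF(B5)={B7,B8}
  DF(B6)={B7,B8}
  DF(B7)=∅
  DF(B8)=∅

φ for i: defs {B3,B7}
  DF⁺ = {B2,B5,B6,B7,B8}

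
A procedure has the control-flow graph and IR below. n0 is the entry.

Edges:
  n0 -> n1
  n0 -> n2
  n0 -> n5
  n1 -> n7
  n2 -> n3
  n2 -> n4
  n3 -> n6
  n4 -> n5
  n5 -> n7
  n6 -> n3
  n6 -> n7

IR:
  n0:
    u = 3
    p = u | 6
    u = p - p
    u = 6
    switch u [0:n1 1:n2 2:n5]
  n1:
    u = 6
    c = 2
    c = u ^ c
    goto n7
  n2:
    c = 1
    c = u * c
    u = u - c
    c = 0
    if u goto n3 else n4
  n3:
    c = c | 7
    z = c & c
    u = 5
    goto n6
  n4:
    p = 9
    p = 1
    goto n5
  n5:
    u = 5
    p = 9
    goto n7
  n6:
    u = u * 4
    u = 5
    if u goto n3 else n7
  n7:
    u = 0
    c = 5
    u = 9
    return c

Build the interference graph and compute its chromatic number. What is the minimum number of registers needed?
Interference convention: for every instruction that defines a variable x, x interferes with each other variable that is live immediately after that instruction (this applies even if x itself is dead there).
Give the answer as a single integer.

Block summaries:
  n0 def {p,u} use ∅
  n1 def {c,u} use ∅
  n2 def {c,u} use {u}
  n3 def {c,u,z} use {c}
  n4 def {p} use ∅
  n5 def {p,u} use ∅
  n6 def {u} use {u}
  n7 def {c,u} use ∅

Backward fixpoint:
  live n0: ∅→{u}
  live n1: ∅→∅
  live n2: {u}→{c}
  live n3: {c}→{c,u}
  live n4: ∅→∅
  live n5: ∅→∅
  live n6: {c,u}→{c}
  live n7: ∅→∅

Conflict graph:
  c: {u,z}
  p: ∅
  u: {c}
  z: {c}

Colouring:
  {c,u} pairwise interfere (2-clique) ⇒ χ ≥ 2
  2-colouring: R0={c,p}  R1={u,z}
  χ = 2

Answer: 2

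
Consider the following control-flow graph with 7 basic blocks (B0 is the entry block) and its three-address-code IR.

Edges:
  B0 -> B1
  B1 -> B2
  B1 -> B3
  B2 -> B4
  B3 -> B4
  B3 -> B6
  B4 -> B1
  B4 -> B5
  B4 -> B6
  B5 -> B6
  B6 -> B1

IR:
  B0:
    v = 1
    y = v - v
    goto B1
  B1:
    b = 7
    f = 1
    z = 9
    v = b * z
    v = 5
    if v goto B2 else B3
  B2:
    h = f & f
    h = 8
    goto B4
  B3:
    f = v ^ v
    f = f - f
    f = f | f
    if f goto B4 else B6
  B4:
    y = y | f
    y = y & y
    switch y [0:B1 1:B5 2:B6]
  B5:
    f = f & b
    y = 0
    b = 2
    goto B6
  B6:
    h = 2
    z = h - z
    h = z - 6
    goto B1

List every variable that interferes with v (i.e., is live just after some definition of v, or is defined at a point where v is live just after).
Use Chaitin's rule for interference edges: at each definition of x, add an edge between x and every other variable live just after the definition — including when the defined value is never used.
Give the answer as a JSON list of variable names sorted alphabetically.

Answer: ["b", "f", "y", "z"]

Analysis:
def/use:
  B0: def={v,y} ue=∅
  B1: def={b,f,v,z} ue=∅
  B2: def={h} ue={f}
  B3: def={f} ue={v}
  B4: def={y} ue={f,y}
  B5: def={b,f,y} ue={b,f}
  B6: def={h,z} ue={z}

Live sets:
  B0 li=∅ lo={y}
  B1 li={y} lo={b,f,v,y,z}
  B2 li={b,f,y,z} lo={b,f,y,z}
  B3 li={b,v,y,z} lo={b,f,y,z}
  B4 li={b,f,y,z} lo={b,f,y,z}
  B5 li={b,f,z} lo={y,z}
  B6 li={y,z} lo={y}

Interference:
  b↔{f,h,v,y,z}
  f↔{b,h,v,y,z}
  h↔{b,f,y,z}
  v↔{b,f,y,z}
  y↔{b,f,h,v,z}
  z↔{b,f,h,v,y}

N(v) = ["b", "f", "y", "z"]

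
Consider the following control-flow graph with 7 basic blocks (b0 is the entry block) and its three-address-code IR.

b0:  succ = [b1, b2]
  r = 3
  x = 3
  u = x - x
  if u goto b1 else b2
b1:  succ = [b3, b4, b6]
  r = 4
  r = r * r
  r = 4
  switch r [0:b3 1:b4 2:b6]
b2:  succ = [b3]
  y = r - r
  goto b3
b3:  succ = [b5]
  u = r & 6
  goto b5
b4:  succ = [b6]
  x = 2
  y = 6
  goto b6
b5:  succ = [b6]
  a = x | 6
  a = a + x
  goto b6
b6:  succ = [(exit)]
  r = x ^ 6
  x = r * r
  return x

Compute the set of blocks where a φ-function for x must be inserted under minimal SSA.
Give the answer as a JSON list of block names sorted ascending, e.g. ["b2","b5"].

Answer: ["b6"]

Analysis:
idom tree: b1←b0 b2←b0 b3←b0 b4←b1 b5←b3 b6←b0
Dom∩ at merges:
  b3: preds {b1,b2}: {b0,b1} ∩ {b0,b2} = {b0}; idom=b0
  b6: preds {b1,b4,b5}: {b0,b1} ∩ {b0,b1,b4} ∩ {b0,b3,b5} = {b0}; idom=b0

Frontier:
  join b3 pred b1: b1 stop@b0
  join b3 pred b2: b2 stop@b0
  join b6 pred b1: b1 stop@b0
  join b6 pred b4: b4→b1 stop@b0
  join b6 pred b5: b5→b3 stop@b0
  b0: DF=∅
  b1: DF={b3,b6}
  b2: DF={b3}
  b3: DF={b6}
  b4: DF={b6}
  b5: DF={b6}
  b6: DF=∅

φ for x: defs {b0,b4,b6}
  DF⁺ = {b6}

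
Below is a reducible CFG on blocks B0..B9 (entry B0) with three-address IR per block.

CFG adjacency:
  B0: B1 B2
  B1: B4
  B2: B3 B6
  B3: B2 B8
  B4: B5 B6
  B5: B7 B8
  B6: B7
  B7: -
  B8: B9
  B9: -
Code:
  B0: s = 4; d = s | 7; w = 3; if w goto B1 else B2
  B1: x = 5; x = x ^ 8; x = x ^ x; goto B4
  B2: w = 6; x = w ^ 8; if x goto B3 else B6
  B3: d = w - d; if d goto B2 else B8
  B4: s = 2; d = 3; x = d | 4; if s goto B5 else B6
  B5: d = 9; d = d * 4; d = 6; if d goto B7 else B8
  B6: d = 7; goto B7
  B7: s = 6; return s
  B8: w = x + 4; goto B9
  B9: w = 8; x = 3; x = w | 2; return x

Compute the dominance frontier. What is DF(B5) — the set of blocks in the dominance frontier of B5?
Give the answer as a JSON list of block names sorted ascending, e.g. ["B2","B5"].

idom tree: B1←B0 B2←B0 B3←B2 B4←B1 B5←B4 B6←B0 B7←B0 B8←B0 B9←B8
Join-block Dom:
  B2: preds {B0,B3}: {B0} ∩ {B0,B2,B3} = {B0}; idom=B0
  B6: preds {B2,B4}: {B0,B2} ∩ {B0,B1,B4} = {B0}; idom=B0
  B7: preds {B5,B6}: {B0,B1,B4,B5} ∩ {B0,B6} = {B0}; idom=B0
  B8: preds {B3,B5}: {B0,B2,B3} ∩ {B0,B1,B4,B5} = {B0}; idom=B0

DF walk-up:
  B2←B0: walk · to B0
  B2←B3: walk B3→B2 to B0
  B6←B2: walk B2 to B0
  B6←B4: walk B4→B1 to B0
  B7←B5: walk B5→B4→B1 to B0
  B7←B6: walk B6 to B0
  B8←B3: walk B3→B2 to B0
  B8←B5: walk B5→B4→B1 to B0
  B0: DF=∅
  B1: DF={B6,B7,B8}
  B2: DF={B2,B6,B8}
  B3: DF={B2,B8}
  B4: DF={B6,B7,B8}
  B5: DF={B7,B8}
  B6: DF={B7}
  B7: DF=∅
  B8: DF=∅
  B9: DF=∅

DF(B5) = ["B7", "B8"]

Answer: ["B7", "B8"]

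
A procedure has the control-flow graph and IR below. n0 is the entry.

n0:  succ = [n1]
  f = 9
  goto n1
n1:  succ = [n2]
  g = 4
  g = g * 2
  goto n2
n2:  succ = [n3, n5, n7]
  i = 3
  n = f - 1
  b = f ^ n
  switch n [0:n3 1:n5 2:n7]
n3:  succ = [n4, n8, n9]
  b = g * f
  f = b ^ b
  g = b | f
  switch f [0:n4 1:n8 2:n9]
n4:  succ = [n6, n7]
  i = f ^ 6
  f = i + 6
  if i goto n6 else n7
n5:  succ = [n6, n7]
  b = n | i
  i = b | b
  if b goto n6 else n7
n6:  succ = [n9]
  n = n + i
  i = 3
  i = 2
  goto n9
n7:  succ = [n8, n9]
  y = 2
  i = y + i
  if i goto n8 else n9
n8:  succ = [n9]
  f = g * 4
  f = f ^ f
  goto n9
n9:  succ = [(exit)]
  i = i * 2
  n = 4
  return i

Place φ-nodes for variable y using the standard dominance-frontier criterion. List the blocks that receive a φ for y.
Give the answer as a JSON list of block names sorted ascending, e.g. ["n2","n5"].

Answer: ["n8", "n9"]

Working:
idom tree: n1←n0 n2←n1 n3←n2 n4←n3 n5←n2 n6←n2 n7←n2 n8←n2 n9←n2
Dom at joins:
  n6: preds {n4,n5}: {n0,n1,n2,n3,n4} ∩ {n0,n1,n2,n5} = {n0,n1,n2}; idom=n2
  n7: preds {n2,n4,n5}: {n0,n1,n2} ∩ {n0,n1,n2,n3,n4} ∩ {n0,n1,n2,n5} = {n0,n1,n2}; idom=n2
  n8: preds {n3,n7}: {n0,n1,n2,n3} ∩ {n0,n1,n2,n7} = {n0,n1,n2}; idom=n2
  n9: preds {n3,n6,n7,n8}: {n0,n1,n2,n3} ∩ {n0,n1,n2,n6} ∩ {n0,n1,n2,n7} ∩ {n0,n1,n2,n8} = {n0,n1,n2}; idom=n2

Frontier:
  n6←n4: walk n4→n3 to n2
  n6←n5: walk n5 to n2
  n7←n2: walk · to n2
  n7←n4: walk n4→n3 to n2
  n7←n5: walk n5 to n2
  n8←n3: walk n3 to n2
  n8←n7: walk n7 to n2
  n9←n3: walk n3 to n2
  n9←n6: walk n6 to n2
  n9←n7: walk n7 to n2
  n9←n8: walk n8 to n2
  DF(n0)=∅
  DF(n1)=∅
  DF(n2)=∅
  DF(n3)={n6,n7,n8,n9}
  DF(n4)={n6,n7}
  DF(n5)={n6,n7}
  DF(n6)={n9}
  DF(n7)={n8,n9}
  DF(n8)={n9}
  DF(n9)=∅

φ for y: defs {n7}
  DF⁺ = {n8,n9}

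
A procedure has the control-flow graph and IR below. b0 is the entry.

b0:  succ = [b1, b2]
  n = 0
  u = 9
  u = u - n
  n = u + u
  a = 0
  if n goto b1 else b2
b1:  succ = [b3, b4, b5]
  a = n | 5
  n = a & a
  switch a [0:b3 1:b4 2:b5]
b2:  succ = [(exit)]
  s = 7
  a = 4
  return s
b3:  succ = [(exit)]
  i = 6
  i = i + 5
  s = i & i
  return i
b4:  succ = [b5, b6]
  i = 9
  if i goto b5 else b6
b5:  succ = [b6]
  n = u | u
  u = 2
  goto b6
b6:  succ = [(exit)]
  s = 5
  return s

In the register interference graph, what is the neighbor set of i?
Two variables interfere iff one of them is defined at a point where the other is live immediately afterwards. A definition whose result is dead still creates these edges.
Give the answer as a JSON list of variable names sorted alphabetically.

Per-block:
  b0 def {a,n,u} use ∅
  b1 def {a,n} use {n}
  b2 def {a,s} use ∅
  b3 def {i,s} use ∅
  b4 def {i} use ∅
  b5 def {n,u} use {u}
  b6 def {s} use ∅

Live sets:
  b0 li=∅ lo={n,u}
  b1 li={n,u} lo={u}
  b2 li=∅ lo=∅
  b3 li=∅ lo=∅
  b4 li={u} lo={u}
  b5 li={u} lo=∅
  b6 li=∅ lo=∅

Interference:
  a: {n,s,u}
  i: {s,u}
  n: {a,u}
  s: {a,i}
  u: {a,i,n}

N(i) = ["s", "u"]

Answer: ["s", "u"]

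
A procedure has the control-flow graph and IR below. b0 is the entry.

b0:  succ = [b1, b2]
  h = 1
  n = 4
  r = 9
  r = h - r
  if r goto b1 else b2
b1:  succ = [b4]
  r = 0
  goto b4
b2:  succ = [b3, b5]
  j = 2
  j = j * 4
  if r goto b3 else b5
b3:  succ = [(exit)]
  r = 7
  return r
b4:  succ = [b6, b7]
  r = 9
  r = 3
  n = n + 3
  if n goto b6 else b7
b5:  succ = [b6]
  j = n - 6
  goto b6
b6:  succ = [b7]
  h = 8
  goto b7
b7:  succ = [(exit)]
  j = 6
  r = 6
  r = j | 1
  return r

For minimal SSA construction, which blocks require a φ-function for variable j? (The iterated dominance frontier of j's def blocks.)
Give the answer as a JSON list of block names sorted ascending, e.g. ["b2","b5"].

idom tree: b1←b0 b2←b0 b3←b2 b4←b1 b5←b2 b6←b0 b7←b0
Join-block Dom:
  b6: preds {b4,b5}: {b0,b1,b4} ∩ {b0,b2,b5} = {b0}; idom=b0
  b7: preds {b4,b6}: {b0,b1,b4} ∩ {b0,b6} = {b0}; idom=b0

DF derivation:
  join b6 pred b4: b4→b1 stop@b0
  join b6 pred b5: b5→b2 stop@b0
  join b7 pred b4: b4→b1 stop@b0
  join b7 pred b6: b6 stop@b0
  DF(b0)=∅
  DF(b1)={b6,b7}
  DF(b2)={b6}
  DF(b3)=∅
  DF(b4)={b6,b7}
  DF(b5)={b6}
  DF(b6)={b7}
  DF(b7)=∅

φ for j: defs {b2,b5,b7}
  DF⁺ = {b6,b7}

Answer: ["b6", "b7"]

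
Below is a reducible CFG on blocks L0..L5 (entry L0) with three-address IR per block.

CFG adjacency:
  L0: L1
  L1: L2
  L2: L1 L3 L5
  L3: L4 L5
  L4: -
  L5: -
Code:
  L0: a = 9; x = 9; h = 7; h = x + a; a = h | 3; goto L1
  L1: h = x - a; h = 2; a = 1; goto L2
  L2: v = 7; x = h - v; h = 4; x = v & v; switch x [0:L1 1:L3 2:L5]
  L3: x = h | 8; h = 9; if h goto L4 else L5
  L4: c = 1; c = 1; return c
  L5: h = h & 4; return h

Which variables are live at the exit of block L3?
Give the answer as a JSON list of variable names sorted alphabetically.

Per-block:
  L0 def {a,h,x} use ∅
  L1 def {a,h} use {a,x}
  L2 def {h,v,x} use {h}
  L3 def {h,x} use {h}
  L4 def {c} use ∅
  L5 def {h} use {h}

Live sets:
  L0: in=∅ out={a,x}
  L1: in={a,x} out={a,h}
  L2: in={a,h} out={a,h,x}
  L3: in={h} out={h}
  L4: in=∅ out=∅
  L5: in={h} out=∅

live-out(L3) = ["h"]

Answer: ["h"]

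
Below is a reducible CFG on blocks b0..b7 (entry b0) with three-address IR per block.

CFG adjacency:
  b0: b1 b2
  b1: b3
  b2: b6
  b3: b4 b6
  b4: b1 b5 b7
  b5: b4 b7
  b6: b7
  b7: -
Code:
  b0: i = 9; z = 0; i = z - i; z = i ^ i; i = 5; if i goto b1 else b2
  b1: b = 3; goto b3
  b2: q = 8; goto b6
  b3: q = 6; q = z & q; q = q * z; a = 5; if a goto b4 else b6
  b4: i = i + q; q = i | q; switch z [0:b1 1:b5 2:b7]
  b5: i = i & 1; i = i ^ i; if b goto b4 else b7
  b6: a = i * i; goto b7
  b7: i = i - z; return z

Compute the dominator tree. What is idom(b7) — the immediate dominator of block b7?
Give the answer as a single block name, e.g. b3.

idom tree: b1←b0 b2←b0 b3←b1 b4←b3 b5←b4 b6←b0 b7←b0
Dom∩ at merges:
  b1: preds {b0,b4}: {b0} ∩ {b0,b1,b3,b4} = {b0}; idom=b0
  b4: preds {b3,b5}: {b0,b1,b3} ∩ {b0,b1,b3,b4,b5} = {b0,b1,b3}; idom=b3
  b6: preds {b2,b3}: {b0,b2} ∩ {b0,b1,b3} = {b0}; idom=b0
  b7: preds {b4,b5,b6}: {b0,b1,b3,b4} ∩ {b0,b1,b3,b4,b5} ∩ {b0,b6} = {b0}; idom=b0

idom(b7) = b0

Answer: b0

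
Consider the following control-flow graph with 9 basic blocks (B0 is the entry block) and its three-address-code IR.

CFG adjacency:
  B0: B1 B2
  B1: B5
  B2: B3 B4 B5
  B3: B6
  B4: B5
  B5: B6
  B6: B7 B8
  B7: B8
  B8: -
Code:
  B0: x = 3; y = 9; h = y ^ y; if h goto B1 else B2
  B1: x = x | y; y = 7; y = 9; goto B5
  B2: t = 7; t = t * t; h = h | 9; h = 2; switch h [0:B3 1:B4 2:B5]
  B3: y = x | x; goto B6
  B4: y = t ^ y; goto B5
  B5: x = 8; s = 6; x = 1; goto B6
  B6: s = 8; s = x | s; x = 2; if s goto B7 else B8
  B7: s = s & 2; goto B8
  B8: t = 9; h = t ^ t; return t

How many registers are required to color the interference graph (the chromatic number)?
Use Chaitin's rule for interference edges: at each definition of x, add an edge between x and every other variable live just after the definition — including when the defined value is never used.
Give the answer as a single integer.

Per-block:
  B0 def {h,x,y} use ∅
  B1 def {x,y} use {x,y}
  B2 def {h,t} use {h}
  B3 def {y} use {x}
  B4 def {y} use {t,y}
  B5 def {s,x} use ∅
  B6 def {s,x} use {x}
  B7 def {s} use {s}
  B8 def {h,t} use ∅

Live sets:
  B0: in=∅ out={h,x,y}
  B1: in={x,y} out=∅
  B2: in={h,x,y} out={t,x,y}
  B3: in={x} out={x}
  B4: in={t,y} out=∅
  B5: in=∅ out={x}
  B6: in={x} out={s}
  B7: in={s} out=∅
  B8: in=∅ out=∅

Conflict graph:
  h — {t,x,y}
  s — {x}
  t — {h,x,y}
  x — {h,s,t,y}
  y — {h,t,x}

Registers:
  lower bound: {h,t,x,y} mutually conflict ⇒ χ ≥ 4
  4-colouring: R0={x}  R1={h,s}  R2={t}  R3={y}
  χ = 4

Answer: 4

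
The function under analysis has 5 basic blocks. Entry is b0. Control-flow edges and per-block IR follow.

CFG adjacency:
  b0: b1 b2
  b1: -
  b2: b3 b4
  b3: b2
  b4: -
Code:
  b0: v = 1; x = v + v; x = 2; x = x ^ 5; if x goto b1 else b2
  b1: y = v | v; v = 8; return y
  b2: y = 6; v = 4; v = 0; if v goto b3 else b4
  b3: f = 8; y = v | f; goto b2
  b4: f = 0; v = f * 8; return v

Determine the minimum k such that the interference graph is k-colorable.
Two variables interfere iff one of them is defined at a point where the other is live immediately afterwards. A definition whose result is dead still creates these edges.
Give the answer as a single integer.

Answer: 2

Derivation:
Block summaries:
  b0: {v,x} / ∅
  b1: {v,y} / {v}
  b2: {v,y} / ∅
  b3: {f,y} / {v}
  b4: {f,v} / ∅

Liveness:
  live b0: ∅→{v}
  live b1: {v}→∅
  live b2: ∅→{v}
  live b3: {v}→∅
  live b4: ∅→∅

Conflict graph:
  f↔{v}
  v↔{f,x,y}
  x↔{v}
  y↔{v}

Registers:
  lower bound: {f,v} mutually conflict ⇒ χ ≥ 2
  assign f→R1 v→R0 x→R1 y→R1 — no edge inside a register ⇒ χ ≤ 2
  χ = 2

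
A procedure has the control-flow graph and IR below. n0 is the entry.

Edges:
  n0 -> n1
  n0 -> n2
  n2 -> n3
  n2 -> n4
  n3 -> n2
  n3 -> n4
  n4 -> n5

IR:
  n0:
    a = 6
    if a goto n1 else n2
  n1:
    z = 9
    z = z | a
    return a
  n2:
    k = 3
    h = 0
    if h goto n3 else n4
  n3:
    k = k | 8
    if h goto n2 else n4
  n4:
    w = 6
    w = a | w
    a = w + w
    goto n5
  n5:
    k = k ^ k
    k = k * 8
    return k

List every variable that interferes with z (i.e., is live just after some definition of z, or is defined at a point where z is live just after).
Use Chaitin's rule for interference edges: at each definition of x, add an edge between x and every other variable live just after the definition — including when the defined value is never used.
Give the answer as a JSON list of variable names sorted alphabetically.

Block summaries:
  n0: {a} / ∅
  n1: {z} / {a}
  n2: {h,k} / ∅
  n3: {k} / {h,k}
  n4: {a,w} / {a}
  n5: {k} / {k}

Live sets:
  n0 li=∅ lo={a}
  n1 li={a} lo=∅
  n2 li={a} lo={a,h,k}
  n3 li={a,h,k} lo={a,k}
  n4 li={a,k} lo={k}
  n5 li={k} lo=∅

Interfere edges:
  a: {h,k,w,z}
  h: {a,k}
  k: {a,h,w}
  w: {a,k}
  z: {a}

N(z) = ["a"]

Answer: ["a"]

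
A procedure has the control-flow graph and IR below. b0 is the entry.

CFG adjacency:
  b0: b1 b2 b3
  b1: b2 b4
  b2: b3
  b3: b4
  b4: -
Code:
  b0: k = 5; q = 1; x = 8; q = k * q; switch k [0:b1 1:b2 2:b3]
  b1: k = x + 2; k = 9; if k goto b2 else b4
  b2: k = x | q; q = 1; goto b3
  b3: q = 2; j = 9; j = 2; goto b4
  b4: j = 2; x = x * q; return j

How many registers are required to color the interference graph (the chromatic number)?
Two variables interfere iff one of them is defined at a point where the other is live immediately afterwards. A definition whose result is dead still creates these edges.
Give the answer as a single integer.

Per-block:
  b0 def {k,q,x} use ∅
  b1 def {k} use {x}
  b2 def {k,q} use {q,x}
  b3 def {j,q} use ∅
  b4 def {j,x} use {q,x}

Live sets:
  b0 li=∅ lo={q,x}
  b1 li={q,x} lo={q,x}
  b2 li={q,x} lo={x}
  b3 li={x} lo={q,x}
  b4 li={q,x} lo=∅

Conflict graph:
  j↔{q,x}
  k↔{q,x}
  q↔{j,k,x}
  x↔{j,k,q}

Chromatic number:
  clique {j,q,x} ⇒ need ≥ 3
  3-colouring: r0={q}  r1={x}  r2={j,k}
  χ = 3

Answer: 3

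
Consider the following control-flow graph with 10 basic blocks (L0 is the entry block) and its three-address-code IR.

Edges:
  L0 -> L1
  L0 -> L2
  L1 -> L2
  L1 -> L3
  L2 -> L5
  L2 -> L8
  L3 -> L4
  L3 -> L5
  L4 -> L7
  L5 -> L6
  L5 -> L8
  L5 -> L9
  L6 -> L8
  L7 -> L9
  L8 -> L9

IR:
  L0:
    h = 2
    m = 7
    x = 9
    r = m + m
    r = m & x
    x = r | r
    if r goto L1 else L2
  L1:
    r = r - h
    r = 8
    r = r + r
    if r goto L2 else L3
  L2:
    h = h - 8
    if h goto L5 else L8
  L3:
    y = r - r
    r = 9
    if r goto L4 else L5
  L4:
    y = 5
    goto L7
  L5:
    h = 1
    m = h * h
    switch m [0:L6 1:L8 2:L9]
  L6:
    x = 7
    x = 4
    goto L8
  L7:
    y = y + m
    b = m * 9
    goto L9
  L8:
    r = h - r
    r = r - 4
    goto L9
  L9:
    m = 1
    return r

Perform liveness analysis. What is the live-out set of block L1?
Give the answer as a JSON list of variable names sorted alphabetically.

Answer: ["h", "m", "r"]

Derivation:
Per-block:
  L0 def {h,m,r,x} use ∅
  L1 def {r} use {h,r}
  L2 def {h} use {h}
  L3 def {r,y} use {r}
  L4 def {y} use ∅
  L5 def {h,m} use ∅
  L6 def {x} use ∅
  L7 def {b,y} use {m,y}
  L8 def {r} use {h,r}
  L9 def {m} use {r}

Liveness:
  L0 li=∅ lo={h,m,r}
  L1 li={h,m,r} lo={h,m,r}
  L2 li={h,r} lo={h,r}
  L3 li={m,r} lo={m,r}
  L4 li={m,r} lo={m,r,y}
  L5 li={r} lo={h,r}
  L6 li={h,r} lo={h,r}
  L7 li={m,r,y} lo={r}
  L8 li={h,r} lo={r}
  L9 li={r} lo=∅

live-out(L1) = ["h", "m", "r"]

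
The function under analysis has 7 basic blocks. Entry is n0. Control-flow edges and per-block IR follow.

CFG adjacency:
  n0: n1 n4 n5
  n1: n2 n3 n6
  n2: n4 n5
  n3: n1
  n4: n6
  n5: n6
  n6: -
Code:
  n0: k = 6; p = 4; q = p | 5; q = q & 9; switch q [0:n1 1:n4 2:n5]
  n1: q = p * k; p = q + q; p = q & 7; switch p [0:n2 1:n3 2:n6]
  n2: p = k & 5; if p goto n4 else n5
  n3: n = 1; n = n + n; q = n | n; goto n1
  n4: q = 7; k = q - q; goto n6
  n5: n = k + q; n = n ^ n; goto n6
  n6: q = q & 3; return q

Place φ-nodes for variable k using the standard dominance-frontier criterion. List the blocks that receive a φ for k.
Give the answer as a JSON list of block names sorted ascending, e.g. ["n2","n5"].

Answer: ["n6"]

Derivation:
idom tree: n1←n0 n2←n1 n3←n1 n4←n0 n5←n0 n6←n0
Join-block Dom:
  n1: preds {n0,n3}: {n0} ∩ {n0,n1,n3} = {n0}; idom=n0
  n4: preds {n0,n2}: {n0} ∩ {n0,n1,n2} = {n0}; idom=n0
  n5: preds {n0,n2}: {n0} ∩ {n0,n1,n2} = {n0}; idom=n0
  n6: preds {n1,n4,n5}: {n0,n1} ∩ {n0,n4} ∩ {n0,n5} = {n0}; idom=n0

DF derivation:
  join n1 pred n0: · stop@n0
  join n1 pred n3: n3→n1 stop@n0
  join n4 pred n0: · stop@n0
  join n4 pred n2: n2→n1 stop@n0
  join n5 pred n0: · stop@n0
  join n5 pred n2: n2→n1 stop@n0
  join n6 pred n1: n1 stop@n0
  join n6 pred n4: n4 stop@n0
  join n6 pred n5: n5 stop@n0
  n0: DF=∅
  n1: DF={n1,n4,n5,n6}
  n2: DF={n4,n5}
  n3: DF={n1}
  n4: DF={n6}
  n5: DF={n6}
  n6: DF=∅

φ for k: defs {n0,n4}
  DF⁺ = {n6}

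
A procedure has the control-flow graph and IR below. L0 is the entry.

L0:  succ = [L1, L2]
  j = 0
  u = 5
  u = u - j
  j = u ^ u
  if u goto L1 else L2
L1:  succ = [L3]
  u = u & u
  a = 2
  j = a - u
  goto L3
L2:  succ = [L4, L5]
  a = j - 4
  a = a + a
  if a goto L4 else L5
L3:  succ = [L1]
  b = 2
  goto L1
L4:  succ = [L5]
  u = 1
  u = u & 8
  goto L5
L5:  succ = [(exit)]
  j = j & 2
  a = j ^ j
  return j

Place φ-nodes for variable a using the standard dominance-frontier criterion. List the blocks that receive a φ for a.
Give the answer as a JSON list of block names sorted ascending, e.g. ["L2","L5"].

idom tree: L1←L0 L2←L0 L3←L1 L4←L2 L5←L2
Join-block Dom:
  L1: preds {L0,L3}: {L0} ∩ {L0,L1,L3} = {L0}; idom=L0
  L5: preds {L2,L4}: {L0,L2} ∩ {L0,L2,L4} = {L0,L2}; idom=L2

DF walk-up:
  join L1 pred L0: · stop@L0
  join L1 pred L3: L3→L1 stop@L0
  join L5 pred L2: · stop@L2
  join L5 pred L4: L4 stop@L2
  L0: DF=∅
  L1: DF={L1}
  L2: DF=∅
  L3: DF={L1}
  L4: DF={L5}
  L5: DF=∅

φ for a: defs {L1,L2,L5}
  DF⁺ = {L1}

Answer: ["L1"]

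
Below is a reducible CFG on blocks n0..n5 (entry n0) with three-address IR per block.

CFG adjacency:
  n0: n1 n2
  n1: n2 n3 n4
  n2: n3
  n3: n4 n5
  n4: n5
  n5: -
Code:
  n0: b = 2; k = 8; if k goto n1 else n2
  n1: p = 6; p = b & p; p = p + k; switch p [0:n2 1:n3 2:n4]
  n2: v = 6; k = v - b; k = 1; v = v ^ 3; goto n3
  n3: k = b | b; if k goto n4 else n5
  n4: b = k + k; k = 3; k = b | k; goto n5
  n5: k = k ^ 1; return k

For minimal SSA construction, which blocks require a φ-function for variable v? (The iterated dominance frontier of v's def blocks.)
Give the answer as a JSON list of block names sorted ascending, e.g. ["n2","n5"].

Answer: ["n3", "n4", "n5"]

Analysis:
idom tree: n1←n0 n2←n0 n3←n0 n4←n0 n5←n0
Join-block Dom:
  n2: preds {n0,n1}: {n0} ∩ {n0,n1} = {n0}; idom=n0
  n3: preds {n1,n2}: {n0,n1} ∩ {n0,n2} = {n0}; idom=n0
  n4: preds {n1,n3}: {n0,n1} ∩ {n0,n3} = {n0}; idom=n0
  n5: preds {n3,n4}: {n0,n3} ∩ {n0,n4} = {n0}; idom=n0

DF derivation:
  n2←n0: walk · to n0
  n2←n1: walk n1 to n0
  n3←n1: walk n1 to n0
  n3←n2: walk n2 to n0
  n4←n1: walk n1 to n0
  n4←n3: walk n3 to n0
  n5←n3: walk n3 to n0
  n5←n4: walk n4 to n0
  n0: DF=∅
  n1: DF={n2,n3,n4}
  n2: DF={n3}
  n3: DF={n4,n5}
  n4: DF={n5}
  n5: DF=∅

φ for v: defs {n2}
  DF⁺ = {n3,n4,n5}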